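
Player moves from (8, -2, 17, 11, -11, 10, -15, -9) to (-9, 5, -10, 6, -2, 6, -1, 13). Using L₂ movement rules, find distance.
43.2319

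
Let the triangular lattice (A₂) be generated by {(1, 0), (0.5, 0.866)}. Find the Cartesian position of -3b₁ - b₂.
(-3.5, -0.866)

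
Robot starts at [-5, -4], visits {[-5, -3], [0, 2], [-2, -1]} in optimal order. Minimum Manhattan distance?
11
(one optimal route: (-5, -4) → (-5, -3) → (-2, -1) → (0, 2))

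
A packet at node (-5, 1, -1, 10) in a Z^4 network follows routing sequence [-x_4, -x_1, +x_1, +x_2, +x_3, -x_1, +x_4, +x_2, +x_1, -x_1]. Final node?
(-6, 3, 0, 10)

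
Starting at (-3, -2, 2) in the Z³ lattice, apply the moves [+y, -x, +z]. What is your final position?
(-4, -1, 3)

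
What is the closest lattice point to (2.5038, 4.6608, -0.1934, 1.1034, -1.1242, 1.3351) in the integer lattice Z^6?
(3, 5, 0, 1, -1, 1)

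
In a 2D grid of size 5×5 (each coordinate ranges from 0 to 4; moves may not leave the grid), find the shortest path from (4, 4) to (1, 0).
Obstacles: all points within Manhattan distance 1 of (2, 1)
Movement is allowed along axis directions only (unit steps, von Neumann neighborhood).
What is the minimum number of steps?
9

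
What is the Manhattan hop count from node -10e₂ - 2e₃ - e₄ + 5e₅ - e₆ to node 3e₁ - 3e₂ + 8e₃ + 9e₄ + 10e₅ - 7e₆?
41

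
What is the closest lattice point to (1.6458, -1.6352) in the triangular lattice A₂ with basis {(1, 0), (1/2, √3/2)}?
(2, -1.732)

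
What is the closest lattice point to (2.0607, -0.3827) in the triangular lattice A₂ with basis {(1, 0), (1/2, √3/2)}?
(2, 0)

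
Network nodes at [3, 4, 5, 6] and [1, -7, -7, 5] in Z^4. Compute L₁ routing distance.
26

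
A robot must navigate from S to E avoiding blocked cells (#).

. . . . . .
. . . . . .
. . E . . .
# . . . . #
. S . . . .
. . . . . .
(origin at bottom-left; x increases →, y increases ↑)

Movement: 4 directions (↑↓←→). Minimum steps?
3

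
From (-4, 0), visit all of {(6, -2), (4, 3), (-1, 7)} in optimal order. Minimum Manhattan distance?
26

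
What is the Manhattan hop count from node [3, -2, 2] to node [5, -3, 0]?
5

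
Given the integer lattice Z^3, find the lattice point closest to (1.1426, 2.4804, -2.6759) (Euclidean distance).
(1, 2, -3)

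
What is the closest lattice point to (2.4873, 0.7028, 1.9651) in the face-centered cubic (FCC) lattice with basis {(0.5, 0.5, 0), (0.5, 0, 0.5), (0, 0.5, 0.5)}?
(2.5, 0.5, 2)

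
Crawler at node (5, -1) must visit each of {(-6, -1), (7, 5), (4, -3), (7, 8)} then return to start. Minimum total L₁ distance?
48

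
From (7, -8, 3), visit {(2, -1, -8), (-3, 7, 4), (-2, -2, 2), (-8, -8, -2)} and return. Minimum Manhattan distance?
96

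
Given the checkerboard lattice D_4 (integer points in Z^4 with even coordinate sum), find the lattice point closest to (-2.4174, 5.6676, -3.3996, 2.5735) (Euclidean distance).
(-2, 6, -3, 3)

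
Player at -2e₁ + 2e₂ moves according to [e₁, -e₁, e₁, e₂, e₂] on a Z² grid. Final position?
(-1, 4)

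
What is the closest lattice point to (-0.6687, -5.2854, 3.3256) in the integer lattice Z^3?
(-1, -5, 3)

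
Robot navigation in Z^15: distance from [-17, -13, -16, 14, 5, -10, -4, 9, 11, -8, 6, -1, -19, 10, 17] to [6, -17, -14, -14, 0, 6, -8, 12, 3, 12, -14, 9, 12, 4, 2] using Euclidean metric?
61.8466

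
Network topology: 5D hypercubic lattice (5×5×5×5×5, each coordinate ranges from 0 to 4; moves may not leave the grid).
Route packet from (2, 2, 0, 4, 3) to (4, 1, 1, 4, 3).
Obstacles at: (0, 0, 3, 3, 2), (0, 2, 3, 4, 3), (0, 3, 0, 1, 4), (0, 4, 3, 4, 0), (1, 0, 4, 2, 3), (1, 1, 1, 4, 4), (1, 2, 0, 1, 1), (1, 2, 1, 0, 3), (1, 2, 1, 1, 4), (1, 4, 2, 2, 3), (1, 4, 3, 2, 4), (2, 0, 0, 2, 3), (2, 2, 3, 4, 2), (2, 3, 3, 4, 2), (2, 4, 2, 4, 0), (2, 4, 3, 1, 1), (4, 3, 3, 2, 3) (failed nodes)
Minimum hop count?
4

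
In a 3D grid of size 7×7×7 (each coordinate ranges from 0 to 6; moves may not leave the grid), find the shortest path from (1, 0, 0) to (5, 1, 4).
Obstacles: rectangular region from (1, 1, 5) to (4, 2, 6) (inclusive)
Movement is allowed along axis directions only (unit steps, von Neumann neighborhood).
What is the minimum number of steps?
9
(one shortest path: (1, 0, 0) → (2, 0, 0) → (3, 0, 0) → (4, 0, 0) → (5, 0, 0) → (5, 1, 0) → (5, 1, 1) → (5, 1, 2) → (5, 1, 3) → (5, 1, 4))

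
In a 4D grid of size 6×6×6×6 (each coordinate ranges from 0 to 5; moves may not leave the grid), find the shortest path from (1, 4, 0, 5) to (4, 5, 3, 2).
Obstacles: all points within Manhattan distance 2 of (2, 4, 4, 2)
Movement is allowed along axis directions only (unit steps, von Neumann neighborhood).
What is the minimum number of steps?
10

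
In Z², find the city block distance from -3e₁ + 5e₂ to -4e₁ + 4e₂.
2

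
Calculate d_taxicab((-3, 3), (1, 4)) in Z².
5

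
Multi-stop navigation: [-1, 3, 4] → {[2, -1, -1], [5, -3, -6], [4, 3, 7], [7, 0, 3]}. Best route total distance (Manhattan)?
38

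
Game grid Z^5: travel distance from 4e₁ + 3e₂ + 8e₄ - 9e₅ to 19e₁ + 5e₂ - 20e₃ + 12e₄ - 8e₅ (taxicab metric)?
42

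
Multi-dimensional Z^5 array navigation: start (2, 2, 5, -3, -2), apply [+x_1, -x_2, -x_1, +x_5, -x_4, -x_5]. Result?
(2, 1, 5, -4, -2)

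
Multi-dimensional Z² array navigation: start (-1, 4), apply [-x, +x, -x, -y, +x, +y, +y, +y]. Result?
(-1, 6)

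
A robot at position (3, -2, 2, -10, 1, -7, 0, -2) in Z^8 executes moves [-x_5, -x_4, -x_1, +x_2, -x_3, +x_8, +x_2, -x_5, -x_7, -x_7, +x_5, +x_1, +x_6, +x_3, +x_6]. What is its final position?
(3, 0, 2, -11, 0, -5, -2, -1)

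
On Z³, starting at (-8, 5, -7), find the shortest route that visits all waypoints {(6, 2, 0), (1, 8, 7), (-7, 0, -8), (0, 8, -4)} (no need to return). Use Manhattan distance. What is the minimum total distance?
56
(one optimal route: (-8, 5, -7) → (-7, 0, -8) → (0, 8, -4) → (1, 8, 7) → (6, 2, 0))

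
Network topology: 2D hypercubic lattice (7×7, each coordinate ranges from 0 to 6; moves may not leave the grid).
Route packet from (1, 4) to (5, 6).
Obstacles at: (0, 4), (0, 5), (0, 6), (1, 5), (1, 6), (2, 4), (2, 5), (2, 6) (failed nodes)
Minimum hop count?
8
(one shortest path: (1, 4) → (1, 3) → (2, 3) → (3, 3) → (4, 3) → (5, 3) → (5, 4) → (5, 5) → (5, 6))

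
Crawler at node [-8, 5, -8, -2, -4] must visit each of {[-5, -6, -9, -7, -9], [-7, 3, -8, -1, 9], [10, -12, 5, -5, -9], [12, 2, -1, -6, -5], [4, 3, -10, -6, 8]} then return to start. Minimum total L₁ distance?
156
(one optimal route: (-8, 5, -8, -2, -4) → (-5, -6, -9, -7, -9) → (10, -12, 5, -5, -9) → (12, 2, -1, -6, -5) → (4, 3, -10, -6, 8) → (-7, 3, -8, -1, 9) → (-8, 5, -8, -2, -4))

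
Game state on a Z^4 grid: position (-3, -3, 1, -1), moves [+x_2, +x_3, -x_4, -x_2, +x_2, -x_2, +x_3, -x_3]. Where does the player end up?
(-3, -3, 2, -2)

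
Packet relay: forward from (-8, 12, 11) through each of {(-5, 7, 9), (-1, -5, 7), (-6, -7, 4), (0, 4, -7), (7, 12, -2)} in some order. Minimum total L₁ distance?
84
(one optimal route: (-8, 12, 11) → (-5, 7, 9) → (-6, -7, 4) → (-1, -5, 7) → (0, 4, -7) → (7, 12, -2))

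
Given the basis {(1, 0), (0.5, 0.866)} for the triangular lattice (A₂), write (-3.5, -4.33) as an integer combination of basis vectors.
-b₁ - 5b₂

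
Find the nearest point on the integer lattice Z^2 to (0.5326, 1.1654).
(1, 1)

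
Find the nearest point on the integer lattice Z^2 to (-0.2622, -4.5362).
(0, -5)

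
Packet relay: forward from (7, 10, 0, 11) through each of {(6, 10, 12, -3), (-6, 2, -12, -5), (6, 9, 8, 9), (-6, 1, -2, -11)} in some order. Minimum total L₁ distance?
89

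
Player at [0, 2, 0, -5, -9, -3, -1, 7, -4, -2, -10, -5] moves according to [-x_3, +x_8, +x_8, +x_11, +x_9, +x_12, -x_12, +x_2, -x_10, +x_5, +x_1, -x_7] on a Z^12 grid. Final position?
(1, 3, -1, -5, -8, -3, -2, 9, -3, -3, -9, -5)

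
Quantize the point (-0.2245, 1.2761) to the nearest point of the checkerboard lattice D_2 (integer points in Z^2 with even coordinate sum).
(0, 2)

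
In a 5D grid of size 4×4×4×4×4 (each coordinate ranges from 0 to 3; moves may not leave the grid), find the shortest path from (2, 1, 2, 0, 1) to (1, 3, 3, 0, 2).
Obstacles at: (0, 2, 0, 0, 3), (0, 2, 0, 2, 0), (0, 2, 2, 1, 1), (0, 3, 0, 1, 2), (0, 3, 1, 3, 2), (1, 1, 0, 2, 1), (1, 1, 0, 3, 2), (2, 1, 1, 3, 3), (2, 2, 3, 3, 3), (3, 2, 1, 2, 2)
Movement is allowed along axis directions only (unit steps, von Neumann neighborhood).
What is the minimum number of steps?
5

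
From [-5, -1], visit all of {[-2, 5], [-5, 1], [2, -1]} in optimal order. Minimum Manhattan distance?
19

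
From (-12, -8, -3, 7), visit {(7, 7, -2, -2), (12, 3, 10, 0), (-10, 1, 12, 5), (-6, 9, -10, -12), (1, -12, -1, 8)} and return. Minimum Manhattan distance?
192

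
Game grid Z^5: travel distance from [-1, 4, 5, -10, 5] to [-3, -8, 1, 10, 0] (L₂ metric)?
24.2693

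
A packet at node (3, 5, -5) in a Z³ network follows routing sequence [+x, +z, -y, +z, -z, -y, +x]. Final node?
(5, 3, -4)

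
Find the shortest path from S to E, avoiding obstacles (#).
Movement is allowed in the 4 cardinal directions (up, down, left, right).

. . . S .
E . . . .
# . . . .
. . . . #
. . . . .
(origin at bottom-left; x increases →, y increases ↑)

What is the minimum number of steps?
4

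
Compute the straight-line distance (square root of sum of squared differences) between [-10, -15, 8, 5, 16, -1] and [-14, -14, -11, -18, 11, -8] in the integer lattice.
31.3209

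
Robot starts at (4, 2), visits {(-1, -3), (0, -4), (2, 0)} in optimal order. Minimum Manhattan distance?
12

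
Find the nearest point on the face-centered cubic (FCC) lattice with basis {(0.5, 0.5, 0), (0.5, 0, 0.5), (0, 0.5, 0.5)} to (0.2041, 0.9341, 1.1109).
(0, 1, 1)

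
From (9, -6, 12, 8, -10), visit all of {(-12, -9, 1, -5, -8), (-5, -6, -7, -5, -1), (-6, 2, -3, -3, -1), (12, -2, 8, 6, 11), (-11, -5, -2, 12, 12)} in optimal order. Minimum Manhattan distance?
158
(one optimal route: (9, -6, 12, 8, -10) → (12, -2, 8, 6, 11) → (-11, -5, -2, 12, 12) → (-6, 2, -3, -3, -1) → (-5, -6, -7, -5, -1) → (-12, -9, 1, -5, -8))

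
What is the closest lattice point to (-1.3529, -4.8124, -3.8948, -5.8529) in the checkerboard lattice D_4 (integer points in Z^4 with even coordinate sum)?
(-1, -5, -4, -6)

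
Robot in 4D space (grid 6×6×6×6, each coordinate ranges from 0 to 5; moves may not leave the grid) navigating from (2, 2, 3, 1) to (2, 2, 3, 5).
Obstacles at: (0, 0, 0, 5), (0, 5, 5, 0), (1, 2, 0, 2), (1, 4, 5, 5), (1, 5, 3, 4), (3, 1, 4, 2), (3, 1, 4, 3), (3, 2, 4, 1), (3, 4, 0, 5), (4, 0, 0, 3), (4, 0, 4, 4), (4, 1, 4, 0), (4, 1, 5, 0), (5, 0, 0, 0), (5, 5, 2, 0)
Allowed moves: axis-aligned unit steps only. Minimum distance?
4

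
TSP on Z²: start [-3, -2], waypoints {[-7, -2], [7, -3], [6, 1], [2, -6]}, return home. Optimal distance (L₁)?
42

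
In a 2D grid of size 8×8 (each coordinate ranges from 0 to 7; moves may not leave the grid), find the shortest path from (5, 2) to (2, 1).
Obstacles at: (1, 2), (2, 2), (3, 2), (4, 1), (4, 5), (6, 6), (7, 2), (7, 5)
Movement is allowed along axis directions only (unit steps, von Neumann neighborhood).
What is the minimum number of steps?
6
(one shortest path: (5, 2) → (5, 1) → (5, 0) → (4, 0) → (3, 0) → (2, 0) → (2, 1))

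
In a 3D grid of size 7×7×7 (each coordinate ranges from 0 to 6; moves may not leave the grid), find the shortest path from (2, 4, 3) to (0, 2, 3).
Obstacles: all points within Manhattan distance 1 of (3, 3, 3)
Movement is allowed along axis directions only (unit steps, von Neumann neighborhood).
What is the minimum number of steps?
4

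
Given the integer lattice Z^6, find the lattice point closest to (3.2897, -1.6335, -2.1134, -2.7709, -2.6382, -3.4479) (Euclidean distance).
(3, -2, -2, -3, -3, -3)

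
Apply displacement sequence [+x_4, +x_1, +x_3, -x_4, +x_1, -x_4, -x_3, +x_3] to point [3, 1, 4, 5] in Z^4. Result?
(5, 1, 5, 4)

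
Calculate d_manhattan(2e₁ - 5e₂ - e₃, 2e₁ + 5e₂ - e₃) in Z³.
10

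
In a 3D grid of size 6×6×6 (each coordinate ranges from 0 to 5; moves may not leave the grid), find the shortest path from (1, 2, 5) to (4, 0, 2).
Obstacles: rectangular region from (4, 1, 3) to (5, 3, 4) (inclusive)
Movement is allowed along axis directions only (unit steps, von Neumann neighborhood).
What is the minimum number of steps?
8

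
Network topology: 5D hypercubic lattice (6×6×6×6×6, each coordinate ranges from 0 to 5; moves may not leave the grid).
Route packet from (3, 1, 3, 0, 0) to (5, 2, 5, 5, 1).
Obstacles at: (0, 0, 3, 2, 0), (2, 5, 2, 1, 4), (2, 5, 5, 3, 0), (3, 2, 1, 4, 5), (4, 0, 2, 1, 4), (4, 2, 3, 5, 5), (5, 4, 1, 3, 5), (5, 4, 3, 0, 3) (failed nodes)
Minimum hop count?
11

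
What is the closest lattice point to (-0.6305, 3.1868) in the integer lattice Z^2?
(-1, 3)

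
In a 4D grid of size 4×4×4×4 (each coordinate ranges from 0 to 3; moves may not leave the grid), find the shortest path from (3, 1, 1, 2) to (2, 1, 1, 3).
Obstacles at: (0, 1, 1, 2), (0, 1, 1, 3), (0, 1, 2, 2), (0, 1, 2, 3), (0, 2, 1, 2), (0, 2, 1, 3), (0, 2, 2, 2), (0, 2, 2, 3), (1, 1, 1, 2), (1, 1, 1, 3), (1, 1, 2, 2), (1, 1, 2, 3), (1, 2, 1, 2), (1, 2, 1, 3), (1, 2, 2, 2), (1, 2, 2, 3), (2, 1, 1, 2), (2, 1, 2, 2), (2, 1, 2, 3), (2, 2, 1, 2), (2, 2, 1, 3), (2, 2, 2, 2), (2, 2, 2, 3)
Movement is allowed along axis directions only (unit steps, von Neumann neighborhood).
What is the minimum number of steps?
2
(one shortest path: (3, 1, 1, 2) → (3, 1, 1, 3) → (2, 1, 1, 3))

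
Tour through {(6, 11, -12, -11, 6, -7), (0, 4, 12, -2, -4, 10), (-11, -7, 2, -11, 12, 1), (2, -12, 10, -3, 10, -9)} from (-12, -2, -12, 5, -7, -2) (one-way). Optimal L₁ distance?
227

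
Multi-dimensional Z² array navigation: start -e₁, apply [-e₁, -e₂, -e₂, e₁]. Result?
(-1, -2)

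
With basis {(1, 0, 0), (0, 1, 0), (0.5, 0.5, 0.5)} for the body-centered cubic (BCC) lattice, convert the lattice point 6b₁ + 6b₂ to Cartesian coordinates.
(6, 6, 0)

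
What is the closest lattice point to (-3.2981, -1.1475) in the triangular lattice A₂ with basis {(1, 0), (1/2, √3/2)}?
(-3.5, -0.866)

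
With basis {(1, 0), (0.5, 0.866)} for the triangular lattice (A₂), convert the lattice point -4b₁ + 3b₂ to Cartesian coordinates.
(-2.5, 2.598)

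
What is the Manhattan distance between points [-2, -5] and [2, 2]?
11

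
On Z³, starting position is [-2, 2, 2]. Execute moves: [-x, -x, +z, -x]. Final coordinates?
(-5, 2, 3)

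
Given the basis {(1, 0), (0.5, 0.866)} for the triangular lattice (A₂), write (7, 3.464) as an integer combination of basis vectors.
5b₁ + 4b₂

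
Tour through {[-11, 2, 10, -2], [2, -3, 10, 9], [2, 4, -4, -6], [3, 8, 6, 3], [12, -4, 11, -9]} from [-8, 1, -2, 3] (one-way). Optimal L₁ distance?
130
(one optimal route: (-8, 1, -2, 3) → (-11, 2, 10, -2) → (2, 4, -4, -6) → (3, 8, 6, 3) → (2, -3, 10, 9) → (12, -4, 11, -9))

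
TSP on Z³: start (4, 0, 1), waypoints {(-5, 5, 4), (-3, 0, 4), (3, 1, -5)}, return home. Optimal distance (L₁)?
46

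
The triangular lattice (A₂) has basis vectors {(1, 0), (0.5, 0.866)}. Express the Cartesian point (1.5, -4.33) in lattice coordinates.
4b₁ - 5b₂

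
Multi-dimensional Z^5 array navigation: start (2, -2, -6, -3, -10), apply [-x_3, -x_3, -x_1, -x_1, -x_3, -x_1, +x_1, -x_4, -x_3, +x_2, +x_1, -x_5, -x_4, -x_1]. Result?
(0, -1, -10, -5, -11)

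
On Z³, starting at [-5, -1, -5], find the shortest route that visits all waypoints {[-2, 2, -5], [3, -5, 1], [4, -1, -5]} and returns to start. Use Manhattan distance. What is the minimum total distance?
44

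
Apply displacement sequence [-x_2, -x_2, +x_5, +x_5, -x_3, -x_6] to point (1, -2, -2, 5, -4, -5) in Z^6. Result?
(1, -4, -3, 5, -2, -6)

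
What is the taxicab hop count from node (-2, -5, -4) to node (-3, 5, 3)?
18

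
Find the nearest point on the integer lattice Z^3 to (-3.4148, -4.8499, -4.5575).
(-3, -5, -5)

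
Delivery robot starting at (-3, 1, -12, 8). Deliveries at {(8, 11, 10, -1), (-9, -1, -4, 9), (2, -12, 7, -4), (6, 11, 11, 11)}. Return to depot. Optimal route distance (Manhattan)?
158
(one optimal route: (-3, 1, -12, 8) → (-9, -1, -4, 9) → (2, -12, 7, -4) → (8, 11, 10, -1) → (6, 11, 11, 11) → (-3, 1, -12, 8))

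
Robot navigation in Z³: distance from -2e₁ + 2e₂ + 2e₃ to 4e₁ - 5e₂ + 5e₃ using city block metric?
16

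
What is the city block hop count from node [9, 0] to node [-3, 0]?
12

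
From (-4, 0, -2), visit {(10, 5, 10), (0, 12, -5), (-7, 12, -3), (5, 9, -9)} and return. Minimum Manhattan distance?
96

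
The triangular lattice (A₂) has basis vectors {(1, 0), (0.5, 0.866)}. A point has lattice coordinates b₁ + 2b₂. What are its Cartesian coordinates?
(2, 1.732)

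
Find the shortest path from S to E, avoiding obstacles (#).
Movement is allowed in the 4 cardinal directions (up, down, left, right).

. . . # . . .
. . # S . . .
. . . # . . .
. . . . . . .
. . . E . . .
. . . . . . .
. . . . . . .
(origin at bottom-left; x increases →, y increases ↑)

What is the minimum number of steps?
5
(one shortest path: (3, 5) → (4, 5) → (4, 4) → (4, 3) → (3, 3) → (3, 2))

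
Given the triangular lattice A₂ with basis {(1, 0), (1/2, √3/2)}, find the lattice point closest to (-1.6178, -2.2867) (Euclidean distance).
(-1.5, -2.598)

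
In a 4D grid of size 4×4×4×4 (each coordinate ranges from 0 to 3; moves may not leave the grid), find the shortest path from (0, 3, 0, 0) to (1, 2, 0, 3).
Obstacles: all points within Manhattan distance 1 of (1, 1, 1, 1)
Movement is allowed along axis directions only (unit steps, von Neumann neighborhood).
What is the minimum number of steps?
5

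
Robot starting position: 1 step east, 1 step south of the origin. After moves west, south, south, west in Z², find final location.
(-1, -3)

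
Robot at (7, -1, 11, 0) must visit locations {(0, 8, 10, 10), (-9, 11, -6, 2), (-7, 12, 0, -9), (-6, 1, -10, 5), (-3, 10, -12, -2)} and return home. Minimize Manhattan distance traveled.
166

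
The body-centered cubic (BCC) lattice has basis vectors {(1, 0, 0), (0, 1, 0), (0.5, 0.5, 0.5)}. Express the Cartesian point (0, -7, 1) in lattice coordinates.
-b₁ - 8b₂ + 2b₃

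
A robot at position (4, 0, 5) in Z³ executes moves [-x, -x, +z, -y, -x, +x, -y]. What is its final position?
(2, -2, 6)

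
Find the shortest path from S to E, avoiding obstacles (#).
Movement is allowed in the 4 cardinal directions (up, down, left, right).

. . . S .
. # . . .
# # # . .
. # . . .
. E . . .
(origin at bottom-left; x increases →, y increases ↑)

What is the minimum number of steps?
6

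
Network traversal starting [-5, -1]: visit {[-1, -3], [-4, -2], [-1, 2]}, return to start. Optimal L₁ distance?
18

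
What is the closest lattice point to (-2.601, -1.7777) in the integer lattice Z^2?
(-3, -2)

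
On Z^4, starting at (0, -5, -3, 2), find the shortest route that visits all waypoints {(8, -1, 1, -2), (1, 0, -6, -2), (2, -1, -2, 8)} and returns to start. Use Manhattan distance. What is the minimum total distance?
60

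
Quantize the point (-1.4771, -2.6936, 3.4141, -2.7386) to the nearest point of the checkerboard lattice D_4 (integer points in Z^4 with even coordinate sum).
(-1, -3, 3, -3)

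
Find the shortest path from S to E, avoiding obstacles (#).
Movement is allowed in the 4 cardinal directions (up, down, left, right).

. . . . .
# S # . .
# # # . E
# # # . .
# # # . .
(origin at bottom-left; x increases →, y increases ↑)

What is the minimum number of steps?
6
(one shortest path: (1, 3) → (1, 4) → (2, 4) → (3, 4) → (4, 4) → (4, 3) → (4, 2))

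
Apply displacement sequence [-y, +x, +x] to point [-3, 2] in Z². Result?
(-1, 1)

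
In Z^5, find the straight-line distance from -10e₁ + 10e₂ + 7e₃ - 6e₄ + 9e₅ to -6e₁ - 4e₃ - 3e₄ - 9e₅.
23.8747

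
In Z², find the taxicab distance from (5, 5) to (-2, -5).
17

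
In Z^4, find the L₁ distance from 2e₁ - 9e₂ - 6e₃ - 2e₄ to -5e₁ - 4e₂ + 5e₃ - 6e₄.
27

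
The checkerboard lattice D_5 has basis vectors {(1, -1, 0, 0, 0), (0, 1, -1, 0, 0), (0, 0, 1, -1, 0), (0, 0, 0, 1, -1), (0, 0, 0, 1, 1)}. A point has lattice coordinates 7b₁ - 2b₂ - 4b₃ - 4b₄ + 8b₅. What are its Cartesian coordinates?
(7, -9, -2, 8, 12)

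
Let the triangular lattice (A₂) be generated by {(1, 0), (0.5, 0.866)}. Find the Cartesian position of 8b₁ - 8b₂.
(4, -6.928)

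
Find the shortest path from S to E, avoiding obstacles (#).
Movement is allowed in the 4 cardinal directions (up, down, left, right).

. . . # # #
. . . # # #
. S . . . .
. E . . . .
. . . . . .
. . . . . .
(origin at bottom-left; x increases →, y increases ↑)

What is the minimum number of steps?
1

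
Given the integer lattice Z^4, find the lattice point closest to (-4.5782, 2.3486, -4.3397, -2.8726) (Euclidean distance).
(-5, 2, -4, -3)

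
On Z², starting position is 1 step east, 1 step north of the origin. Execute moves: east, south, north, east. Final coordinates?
(3, 1)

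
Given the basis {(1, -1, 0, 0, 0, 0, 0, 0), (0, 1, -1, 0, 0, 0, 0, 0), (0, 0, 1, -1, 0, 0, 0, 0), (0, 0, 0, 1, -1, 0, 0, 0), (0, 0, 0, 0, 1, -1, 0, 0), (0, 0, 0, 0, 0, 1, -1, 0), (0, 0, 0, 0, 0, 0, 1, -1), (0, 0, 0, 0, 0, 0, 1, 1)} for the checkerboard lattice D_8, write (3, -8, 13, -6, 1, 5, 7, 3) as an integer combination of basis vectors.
3b₁ - 5b₂ + 8b₃ + 2b₄ + 3b₅ + 8b₆ + 6b₇ + 9b₈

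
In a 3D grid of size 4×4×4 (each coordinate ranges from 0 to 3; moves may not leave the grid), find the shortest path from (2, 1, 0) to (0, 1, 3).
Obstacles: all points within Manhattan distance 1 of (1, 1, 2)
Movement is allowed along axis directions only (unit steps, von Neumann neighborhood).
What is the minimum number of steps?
7
(one shortest path: (2, 1, 0) → (1, 1, 0) → (0, 1, 0) → (0, 0, 0) → (0, 0, 1) → (0, 0, 2) → (0, 0, 3) → (0, 1, 3))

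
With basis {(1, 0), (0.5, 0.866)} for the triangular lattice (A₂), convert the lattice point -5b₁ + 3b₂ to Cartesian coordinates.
(-3.5, 2.598)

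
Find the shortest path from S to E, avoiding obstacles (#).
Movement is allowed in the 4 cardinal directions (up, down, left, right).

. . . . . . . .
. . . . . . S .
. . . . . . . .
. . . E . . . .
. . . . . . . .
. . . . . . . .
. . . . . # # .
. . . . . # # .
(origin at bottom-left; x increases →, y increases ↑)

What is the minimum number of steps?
5
(one shortest path: (6, 6) → (5, 6) → (4, 6) → (3, 6) → (3, 5) → (3, 4))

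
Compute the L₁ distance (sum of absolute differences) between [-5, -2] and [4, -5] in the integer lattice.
12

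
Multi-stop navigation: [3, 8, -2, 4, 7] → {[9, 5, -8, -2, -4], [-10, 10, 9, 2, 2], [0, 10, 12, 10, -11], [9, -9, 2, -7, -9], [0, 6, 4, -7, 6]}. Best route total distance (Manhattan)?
173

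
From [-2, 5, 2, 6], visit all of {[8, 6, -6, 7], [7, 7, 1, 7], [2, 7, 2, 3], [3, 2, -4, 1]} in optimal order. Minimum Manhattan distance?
45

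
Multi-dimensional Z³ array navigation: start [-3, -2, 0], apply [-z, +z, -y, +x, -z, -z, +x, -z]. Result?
(-1, -3, -3)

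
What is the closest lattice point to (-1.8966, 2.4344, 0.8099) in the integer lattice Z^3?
(-2, 2, 1)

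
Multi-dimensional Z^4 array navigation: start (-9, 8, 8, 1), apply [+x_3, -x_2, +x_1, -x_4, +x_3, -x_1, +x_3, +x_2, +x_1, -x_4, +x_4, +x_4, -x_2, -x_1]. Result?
(-9, 7, 11, 1)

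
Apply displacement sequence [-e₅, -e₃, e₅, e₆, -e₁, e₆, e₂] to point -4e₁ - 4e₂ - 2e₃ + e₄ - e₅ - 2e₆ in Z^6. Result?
(-5, -3, -3, 1, -1, 0)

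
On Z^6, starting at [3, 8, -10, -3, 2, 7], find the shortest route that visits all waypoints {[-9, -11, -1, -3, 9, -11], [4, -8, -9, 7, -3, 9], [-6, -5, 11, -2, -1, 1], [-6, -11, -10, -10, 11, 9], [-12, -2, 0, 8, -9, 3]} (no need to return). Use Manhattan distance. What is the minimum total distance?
204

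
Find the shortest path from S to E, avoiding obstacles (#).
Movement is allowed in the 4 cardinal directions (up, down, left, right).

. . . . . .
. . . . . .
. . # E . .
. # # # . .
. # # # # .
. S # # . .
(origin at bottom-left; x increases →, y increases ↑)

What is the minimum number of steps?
9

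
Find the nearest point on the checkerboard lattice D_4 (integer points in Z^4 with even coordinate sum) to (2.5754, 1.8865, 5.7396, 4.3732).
(2, 2, 6, 4)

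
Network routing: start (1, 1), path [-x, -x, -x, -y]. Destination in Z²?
(-2, 0)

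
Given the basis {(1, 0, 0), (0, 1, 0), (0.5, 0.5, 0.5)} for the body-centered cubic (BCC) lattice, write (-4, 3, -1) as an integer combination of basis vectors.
-3b₁ + 4b₂ - 2b₃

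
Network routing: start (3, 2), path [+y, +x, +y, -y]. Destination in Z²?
(4, 3)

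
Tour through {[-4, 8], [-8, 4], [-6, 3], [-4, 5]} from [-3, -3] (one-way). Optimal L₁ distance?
20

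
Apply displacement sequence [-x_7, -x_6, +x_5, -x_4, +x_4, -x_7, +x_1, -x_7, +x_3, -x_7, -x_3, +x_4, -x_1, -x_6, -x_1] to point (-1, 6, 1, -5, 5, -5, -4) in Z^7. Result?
(-2, 6, 1, -4, 6, -7, -8)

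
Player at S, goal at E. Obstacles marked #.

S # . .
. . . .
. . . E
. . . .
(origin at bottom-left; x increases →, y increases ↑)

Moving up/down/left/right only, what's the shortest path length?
5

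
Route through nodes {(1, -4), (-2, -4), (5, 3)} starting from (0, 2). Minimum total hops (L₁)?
20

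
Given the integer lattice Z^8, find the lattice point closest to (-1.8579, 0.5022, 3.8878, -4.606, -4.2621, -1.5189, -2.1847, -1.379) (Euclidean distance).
(-2, 1, 4, -5, -4, -2, -2, -1)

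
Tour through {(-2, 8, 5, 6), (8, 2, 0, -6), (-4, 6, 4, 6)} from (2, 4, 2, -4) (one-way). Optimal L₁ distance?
49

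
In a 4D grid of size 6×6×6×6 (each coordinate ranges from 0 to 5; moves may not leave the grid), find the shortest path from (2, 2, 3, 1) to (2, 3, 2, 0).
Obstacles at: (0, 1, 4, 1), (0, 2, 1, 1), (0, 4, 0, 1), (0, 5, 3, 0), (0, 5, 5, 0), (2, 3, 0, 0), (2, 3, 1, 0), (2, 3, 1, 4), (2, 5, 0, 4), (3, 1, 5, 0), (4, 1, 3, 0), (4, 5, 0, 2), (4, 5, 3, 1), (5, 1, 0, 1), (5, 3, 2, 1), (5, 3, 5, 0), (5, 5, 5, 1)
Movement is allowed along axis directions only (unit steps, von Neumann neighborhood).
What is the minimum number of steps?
3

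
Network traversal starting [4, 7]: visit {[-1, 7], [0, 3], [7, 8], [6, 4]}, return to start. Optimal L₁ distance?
26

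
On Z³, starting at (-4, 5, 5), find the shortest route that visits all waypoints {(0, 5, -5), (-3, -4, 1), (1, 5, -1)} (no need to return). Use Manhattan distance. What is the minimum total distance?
34
(one optimal route: (-4, 5, 5) → (0, 5, -5) → (1, 5, -1) → (-3, -4, 1))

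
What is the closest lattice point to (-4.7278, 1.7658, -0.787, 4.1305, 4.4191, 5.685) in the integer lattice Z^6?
(-5, 2, -1, 4, 4, 6)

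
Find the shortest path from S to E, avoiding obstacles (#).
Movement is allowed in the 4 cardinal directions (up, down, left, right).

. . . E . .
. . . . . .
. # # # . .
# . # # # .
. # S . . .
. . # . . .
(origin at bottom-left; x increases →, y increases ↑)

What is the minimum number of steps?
9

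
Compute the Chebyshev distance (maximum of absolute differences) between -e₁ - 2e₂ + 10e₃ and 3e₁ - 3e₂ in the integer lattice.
10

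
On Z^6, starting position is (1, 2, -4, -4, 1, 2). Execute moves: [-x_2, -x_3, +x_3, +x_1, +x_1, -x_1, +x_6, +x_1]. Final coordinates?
(3, 1, -4, -4, 1, 3)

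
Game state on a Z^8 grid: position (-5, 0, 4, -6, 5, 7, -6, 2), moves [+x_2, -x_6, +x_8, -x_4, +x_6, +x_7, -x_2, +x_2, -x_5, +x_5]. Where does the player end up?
(-5, 1, 4, -7, 5, 7, -5, 3)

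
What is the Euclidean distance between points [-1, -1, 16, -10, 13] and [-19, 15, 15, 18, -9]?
43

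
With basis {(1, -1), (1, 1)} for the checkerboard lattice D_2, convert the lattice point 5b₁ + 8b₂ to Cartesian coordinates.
(13, 3)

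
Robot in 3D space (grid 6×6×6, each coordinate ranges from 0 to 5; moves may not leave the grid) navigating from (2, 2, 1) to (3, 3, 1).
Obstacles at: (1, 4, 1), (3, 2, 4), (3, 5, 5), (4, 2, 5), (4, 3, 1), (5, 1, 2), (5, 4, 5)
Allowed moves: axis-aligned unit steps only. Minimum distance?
2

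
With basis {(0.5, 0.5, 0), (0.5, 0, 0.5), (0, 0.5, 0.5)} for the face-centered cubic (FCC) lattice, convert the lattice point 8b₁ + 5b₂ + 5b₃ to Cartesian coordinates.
(6.5, 6.5, 5)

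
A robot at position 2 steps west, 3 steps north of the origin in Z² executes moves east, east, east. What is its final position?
(1, 3)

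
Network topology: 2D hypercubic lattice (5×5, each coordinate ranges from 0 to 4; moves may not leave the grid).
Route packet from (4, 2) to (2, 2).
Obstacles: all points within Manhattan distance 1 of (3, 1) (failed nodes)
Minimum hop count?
4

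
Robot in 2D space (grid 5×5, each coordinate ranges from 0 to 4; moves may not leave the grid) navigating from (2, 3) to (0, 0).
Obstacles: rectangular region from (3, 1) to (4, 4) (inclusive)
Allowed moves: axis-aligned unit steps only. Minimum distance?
5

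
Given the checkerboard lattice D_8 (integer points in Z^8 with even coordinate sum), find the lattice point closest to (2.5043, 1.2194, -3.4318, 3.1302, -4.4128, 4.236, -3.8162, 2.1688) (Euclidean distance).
(3, 1, -3, 3, -4, 4, -4, 2)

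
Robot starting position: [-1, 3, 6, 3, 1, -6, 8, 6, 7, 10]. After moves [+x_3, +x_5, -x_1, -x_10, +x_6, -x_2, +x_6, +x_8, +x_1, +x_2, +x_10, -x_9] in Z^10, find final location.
(-1, 3, 7, 3, 2, -4, 8, 7, 6, 10)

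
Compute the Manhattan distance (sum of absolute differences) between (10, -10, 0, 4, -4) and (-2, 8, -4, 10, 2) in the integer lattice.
46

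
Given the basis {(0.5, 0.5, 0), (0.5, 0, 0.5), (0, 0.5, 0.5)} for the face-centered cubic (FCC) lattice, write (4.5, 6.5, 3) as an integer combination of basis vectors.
8b₁ + b₂ + 5b₃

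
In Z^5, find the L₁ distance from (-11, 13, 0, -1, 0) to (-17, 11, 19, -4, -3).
33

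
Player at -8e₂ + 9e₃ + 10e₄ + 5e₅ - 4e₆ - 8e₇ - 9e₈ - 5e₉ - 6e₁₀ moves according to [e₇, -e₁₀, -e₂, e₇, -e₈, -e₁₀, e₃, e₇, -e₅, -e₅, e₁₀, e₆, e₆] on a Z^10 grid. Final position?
(0, -9, 10, 10, 3, -2, -5, -10, -5, -7)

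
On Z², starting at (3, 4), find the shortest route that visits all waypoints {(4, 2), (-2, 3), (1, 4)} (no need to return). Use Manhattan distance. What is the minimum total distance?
12
(one optimal route: (3, 4) → (4, 2) → (1, 4) → (-2, 3))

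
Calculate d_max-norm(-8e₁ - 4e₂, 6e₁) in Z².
14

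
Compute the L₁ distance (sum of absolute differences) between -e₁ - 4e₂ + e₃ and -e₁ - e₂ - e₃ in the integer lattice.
5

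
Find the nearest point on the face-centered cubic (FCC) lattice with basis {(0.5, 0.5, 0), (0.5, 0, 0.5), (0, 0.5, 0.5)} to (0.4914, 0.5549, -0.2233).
(0.5, 0.5, 0)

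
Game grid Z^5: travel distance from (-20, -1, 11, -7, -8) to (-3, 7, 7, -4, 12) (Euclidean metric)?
27.8927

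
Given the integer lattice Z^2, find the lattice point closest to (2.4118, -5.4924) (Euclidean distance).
(2, -5)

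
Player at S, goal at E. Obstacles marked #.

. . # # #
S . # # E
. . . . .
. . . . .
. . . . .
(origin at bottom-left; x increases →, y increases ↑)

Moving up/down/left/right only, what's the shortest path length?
6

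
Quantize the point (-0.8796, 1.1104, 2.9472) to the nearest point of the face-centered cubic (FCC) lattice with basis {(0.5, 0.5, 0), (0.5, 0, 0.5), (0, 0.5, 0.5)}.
(-1, 1, 3)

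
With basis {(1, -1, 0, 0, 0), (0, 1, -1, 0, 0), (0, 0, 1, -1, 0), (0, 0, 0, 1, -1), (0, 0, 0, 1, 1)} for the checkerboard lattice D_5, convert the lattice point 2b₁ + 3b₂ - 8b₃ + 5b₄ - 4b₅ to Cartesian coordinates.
(2, 1, -11, 9, -9)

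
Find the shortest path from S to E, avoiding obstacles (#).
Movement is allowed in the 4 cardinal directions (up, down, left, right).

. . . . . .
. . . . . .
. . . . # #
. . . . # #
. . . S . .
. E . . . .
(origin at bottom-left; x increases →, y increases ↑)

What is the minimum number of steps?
3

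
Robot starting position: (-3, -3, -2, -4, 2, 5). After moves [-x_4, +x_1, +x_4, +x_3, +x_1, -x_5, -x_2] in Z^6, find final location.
(-1, -4, -1, -4, 1, 5)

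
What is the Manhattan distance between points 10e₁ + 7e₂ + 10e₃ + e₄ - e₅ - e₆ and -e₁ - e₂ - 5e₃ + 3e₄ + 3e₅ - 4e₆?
43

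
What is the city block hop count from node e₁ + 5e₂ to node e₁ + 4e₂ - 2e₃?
3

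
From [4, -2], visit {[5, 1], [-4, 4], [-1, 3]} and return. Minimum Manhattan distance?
30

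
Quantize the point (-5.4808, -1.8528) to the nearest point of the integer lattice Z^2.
(-5, -2)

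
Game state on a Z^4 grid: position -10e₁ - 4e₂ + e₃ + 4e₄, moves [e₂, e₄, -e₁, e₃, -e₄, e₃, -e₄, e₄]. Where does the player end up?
(-11, -3, 3, 4)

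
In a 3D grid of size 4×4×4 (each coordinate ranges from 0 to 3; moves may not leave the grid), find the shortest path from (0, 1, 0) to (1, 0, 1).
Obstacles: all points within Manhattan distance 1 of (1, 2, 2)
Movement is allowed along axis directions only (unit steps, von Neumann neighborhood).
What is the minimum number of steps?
3
(one shortest path: (0, 1, 0) → (1, 1, 0) → (1, 0, 0) → (1, 0, 1))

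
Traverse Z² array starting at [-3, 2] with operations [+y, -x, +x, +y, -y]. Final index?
(-3, 3)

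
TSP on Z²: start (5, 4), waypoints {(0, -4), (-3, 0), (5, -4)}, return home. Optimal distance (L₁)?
32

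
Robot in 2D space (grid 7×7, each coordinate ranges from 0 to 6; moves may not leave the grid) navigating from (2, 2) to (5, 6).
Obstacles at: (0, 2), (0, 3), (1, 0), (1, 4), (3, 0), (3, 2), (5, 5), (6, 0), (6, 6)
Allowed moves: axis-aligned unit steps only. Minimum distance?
7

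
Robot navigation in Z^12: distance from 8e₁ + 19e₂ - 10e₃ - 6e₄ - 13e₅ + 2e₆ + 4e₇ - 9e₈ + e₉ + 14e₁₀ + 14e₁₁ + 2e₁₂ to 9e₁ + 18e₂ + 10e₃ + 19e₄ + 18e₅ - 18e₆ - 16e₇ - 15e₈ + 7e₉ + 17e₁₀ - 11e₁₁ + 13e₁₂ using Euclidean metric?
60.1249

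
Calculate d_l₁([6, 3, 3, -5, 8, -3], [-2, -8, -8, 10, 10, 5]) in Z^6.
55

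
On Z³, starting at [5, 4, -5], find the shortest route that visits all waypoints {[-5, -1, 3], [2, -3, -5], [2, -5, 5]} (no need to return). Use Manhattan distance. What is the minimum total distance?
35
(one optimal route: (5, 4, -5) → (2, -3, -5) → (2, -5, 5) → (-5, -1, 3))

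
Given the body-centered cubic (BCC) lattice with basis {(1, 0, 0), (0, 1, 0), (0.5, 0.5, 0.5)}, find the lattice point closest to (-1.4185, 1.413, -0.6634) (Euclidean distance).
(-1.5, 1.5, -0.5)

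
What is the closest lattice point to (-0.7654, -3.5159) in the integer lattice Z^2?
(-1, -4)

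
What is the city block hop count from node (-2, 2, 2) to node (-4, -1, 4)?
7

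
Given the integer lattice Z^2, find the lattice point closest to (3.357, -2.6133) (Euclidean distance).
(3, -3)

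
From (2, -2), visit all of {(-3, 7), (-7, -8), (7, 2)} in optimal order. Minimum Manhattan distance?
43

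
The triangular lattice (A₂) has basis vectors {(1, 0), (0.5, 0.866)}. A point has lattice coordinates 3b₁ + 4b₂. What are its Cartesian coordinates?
(5, 3.464)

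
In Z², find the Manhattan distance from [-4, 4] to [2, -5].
15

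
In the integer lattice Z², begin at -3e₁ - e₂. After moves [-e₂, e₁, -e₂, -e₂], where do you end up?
(-2, -4)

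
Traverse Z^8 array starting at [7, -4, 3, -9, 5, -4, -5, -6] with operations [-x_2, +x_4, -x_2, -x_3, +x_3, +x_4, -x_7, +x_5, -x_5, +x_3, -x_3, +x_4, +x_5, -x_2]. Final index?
(7, -7, 3, -6, 6, -4, -6, -6)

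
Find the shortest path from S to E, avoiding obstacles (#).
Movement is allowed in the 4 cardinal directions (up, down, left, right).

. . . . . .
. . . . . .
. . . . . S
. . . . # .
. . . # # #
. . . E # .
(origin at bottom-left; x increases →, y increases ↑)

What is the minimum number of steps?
7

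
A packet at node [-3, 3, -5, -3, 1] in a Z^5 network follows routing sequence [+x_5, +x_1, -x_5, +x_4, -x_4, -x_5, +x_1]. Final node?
(-1, 3, -5, -3, 0)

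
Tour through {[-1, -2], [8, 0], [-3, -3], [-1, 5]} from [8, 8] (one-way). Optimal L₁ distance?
32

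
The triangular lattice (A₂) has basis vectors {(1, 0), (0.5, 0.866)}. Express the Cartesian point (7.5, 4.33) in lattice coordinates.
5b₁ + 5b₂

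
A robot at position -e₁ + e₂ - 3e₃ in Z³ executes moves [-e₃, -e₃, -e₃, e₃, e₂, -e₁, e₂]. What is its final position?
(-2, 3, -5)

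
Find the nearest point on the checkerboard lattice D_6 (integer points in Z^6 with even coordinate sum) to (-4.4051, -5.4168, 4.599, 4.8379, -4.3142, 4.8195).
(-4, -5, 5, 5, -4, 5)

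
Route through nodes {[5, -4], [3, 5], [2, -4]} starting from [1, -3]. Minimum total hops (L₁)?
16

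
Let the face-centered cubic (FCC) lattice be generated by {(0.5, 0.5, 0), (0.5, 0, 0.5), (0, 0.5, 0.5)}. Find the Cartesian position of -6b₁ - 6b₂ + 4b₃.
(-6, -1, -1)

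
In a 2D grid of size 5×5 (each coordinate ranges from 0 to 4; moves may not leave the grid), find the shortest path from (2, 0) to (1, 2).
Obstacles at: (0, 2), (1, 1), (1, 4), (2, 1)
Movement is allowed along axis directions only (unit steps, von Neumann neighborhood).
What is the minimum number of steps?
5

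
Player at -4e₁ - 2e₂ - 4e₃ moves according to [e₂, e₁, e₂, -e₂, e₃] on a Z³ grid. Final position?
(-3, -1, -3)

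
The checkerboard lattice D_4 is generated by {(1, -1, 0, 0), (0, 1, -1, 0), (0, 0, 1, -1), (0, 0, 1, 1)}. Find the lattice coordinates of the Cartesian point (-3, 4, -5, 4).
-3b₁ + b₂ - 4b₃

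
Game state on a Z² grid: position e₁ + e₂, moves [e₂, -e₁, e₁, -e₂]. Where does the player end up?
(1, 1)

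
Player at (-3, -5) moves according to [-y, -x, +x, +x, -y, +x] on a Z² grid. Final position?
(-1, -7)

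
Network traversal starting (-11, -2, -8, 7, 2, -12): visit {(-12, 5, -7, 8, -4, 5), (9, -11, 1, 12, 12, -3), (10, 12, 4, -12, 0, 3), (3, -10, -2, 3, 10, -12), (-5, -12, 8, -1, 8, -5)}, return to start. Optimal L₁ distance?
280
(one optimal route: (-11, -2, -8, 7, 2, -12) → (-12, 5, -7, 8, -4, 5) → (10, 12, 4, -12, 0, 3) → (-5, -12, 8, -1, 8, -5) → (9, -11, 1, 12, 12, -3) → (3, -10, -2, 3, 10, -12) → (-11, -2, -8, 7, 2, -12))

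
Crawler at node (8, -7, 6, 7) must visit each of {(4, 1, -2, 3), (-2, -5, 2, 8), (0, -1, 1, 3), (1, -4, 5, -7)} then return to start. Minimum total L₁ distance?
88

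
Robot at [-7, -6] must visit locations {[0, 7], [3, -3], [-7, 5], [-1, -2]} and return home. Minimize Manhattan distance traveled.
48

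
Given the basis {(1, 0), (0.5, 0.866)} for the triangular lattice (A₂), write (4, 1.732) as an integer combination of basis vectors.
3b₁ + 2b₂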